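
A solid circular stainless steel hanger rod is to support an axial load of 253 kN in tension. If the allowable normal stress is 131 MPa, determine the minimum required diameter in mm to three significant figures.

49.6 mm

Required area A ≥ P/σ_allow = 253000/131 = 1931 mm².
For a solid circular section, d ≥ √(4A/π) = 49.59 mm.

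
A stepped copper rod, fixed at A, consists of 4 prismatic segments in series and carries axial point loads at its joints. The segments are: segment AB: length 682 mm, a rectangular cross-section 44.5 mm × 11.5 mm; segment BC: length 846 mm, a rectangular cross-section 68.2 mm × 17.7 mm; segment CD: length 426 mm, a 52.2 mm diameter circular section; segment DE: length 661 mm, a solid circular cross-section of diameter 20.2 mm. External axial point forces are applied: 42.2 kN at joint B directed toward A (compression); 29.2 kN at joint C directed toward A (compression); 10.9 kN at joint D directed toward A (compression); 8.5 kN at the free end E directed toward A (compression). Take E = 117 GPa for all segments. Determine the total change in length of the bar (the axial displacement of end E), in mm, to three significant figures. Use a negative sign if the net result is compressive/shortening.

Internal axial forces (sectioning from the free end, tension +): N_DE = -8.5 kN, N_CD = -19.4 kN, N_BC = -48.6 kN, N_AB = -90.8 kN.
A_AB = 511.8 mm².
A_BC = 1207 mm².
A_CD = 2140 mm².
A_DE = 320.5 mm².
δ_AB = -90800·682/(511.8·117000) = -1.034 mm
δ_BC = -48600·846/(1207·117000) = -0.2911 mm
δ_CD = -19400·426/(2140·117000) = -0.03301 mm
δ_DE = -8500·661/(320.5·117000) = -0.1498 mm
δ = Σδ_i = -1.508 mm.

-1.51 mm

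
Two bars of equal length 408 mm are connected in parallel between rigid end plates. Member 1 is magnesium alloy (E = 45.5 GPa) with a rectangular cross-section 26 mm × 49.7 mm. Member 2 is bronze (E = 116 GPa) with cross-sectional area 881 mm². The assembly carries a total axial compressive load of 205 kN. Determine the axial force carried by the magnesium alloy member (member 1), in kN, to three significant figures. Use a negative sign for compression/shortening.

-74.9 kN

A_1 = 1292 mm².
Equal strain + equilibrium ⇒ each member carries load in proportion to AE: A₁E₁ = 58800000 N, A₂E₂ = 102200000 N, ΣAE = 161000000 N.
F₁ = P·A₁E₁/ΣAE = -205000·58800000/161000000 = -74870 N.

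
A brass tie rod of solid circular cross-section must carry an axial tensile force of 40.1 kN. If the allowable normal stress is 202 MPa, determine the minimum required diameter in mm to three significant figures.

15.9 mm

Required area A ≥ P/σ_allow = 40100/202 = 198.5 mm².
For a solid circular section, d ≥ √(4A/π) = 15.9 mm.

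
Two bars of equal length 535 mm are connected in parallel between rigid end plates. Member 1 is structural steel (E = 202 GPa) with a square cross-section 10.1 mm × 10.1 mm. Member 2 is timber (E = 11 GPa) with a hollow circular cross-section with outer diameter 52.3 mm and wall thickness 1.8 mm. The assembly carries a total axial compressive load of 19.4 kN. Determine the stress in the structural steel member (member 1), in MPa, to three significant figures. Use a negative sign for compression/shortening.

-165 MPa

A_1 = 102 mm².
A_2 = 285.6 mm².
Equal strain + equilibrium ⇒ each member carries load in proportion to AE: A₁E₁ = 20610000 N, A₂E₂ = 3141000 N, ΣAE = 23750000 N.
σ₁ = P·E₁/ΣAE = -19400·202000/23750000 = -165 MPa.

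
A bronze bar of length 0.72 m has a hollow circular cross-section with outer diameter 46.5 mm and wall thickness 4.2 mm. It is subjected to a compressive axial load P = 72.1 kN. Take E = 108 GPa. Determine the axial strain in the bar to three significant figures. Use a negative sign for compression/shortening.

A = 558.1 mm².
σ = N/A = -129.2 MPa; ε = σ/E = -129.2/108000 = -1.196e-03.

-0.00120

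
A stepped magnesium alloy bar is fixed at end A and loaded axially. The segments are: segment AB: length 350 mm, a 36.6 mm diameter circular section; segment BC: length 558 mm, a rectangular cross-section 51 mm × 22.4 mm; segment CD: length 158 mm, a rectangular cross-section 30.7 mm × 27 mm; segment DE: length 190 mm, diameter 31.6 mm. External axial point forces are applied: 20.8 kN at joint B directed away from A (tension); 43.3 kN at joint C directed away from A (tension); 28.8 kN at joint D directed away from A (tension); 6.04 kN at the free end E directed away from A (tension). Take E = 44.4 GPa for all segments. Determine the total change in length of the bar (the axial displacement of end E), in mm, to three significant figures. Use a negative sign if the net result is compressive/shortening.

Internal axial forces (sectioning from the free end, tension +): N_DE = 6.04 kN, N_CD = 34.84 kN, N_BC = 78.14 kN, N_AB = 98.94 kN.
A_AB = 1052 mm².
A_BC = 1142 mm².
A_CD = 828.9 mm².
A_DE = 784.3 mm².
δ_AB = 98940·350/(1052·44400) = 0.7413 mm
δ_BC = 78140·558/(1142·44400) = 0.8596 mm
δ_CD = 34840·158/(828.9·44400) = 0.1496 mm
δ_DE = 6040·190/(784.3·44400) = 0.03296 mm
δ = Σδ_i = 1.783 mm.

1.78 mm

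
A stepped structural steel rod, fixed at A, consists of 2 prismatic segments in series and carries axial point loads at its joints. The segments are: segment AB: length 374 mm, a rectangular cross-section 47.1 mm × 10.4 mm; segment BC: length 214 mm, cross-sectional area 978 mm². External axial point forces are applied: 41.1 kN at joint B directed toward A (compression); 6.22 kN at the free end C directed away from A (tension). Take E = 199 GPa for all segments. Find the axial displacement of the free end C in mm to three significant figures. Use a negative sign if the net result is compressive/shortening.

Internal axial forces (sectioning from the free end, tension +): N_BC = 6.22 kN, N_AB = -34.88 kN.
A_AB = 489.8 mm².
δ_AB = -34880·374/(489.8·199000) = -0.1338 mm
δ_BC = 6220·214/(978·199000) = 0.006839 mm
δ = Σδ_i = -0.127 mm.

-0.127 mm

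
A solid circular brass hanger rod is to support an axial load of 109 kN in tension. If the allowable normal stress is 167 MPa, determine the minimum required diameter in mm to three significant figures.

Required area A ≥ P/σ_allow = 109000/167 = 652.7 mm².
For a solid circular section, d ≥ √(4A/π) = 28.83 mm.

28.8 mm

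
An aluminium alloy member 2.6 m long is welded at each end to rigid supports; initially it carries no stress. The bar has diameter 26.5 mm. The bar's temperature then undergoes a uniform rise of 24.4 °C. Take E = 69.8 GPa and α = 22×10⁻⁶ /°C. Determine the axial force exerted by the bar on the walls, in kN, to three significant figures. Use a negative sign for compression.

Free thermal expansion αLΔT = 22e-6 · 2600 · 24.4 = 1.396 mm.
The walls impose strain ε = −(1.396)/2600 = -5.3680e-04; σ = Eε = 69800 · -5.3680e-04 = -37.47 MPa.
Wall reaction R = σ·A = -37.47·551.5 = -20670 N = -20.67 kN.

-20.7 kN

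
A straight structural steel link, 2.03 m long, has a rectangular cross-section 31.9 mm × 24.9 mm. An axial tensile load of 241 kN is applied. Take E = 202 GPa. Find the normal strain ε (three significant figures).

A = 794.3 mm².
σ = N/A = 303.4 MPa; ε = σ/E = 303.4/202000 = 1.502e-03.

0.00150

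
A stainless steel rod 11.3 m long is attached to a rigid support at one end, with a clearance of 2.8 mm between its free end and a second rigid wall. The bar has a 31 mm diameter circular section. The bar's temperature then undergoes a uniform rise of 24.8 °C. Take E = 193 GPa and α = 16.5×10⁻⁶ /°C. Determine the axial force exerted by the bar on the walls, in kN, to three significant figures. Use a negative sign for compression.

-23.5 kN

Free thermal expansion αLΔT = 16.5e-6 · 11300 · 24.8 = 4.624 mm.
The walls engage after the gap closes; constrained expansion = 4.624 − 2.8 = 1.824 mm.
The walls impose strain ε = −(1.824)/11300 = -1.6141e-04; σ = Eε = 193000 · -1.6141e-04 = -31.15 MPa.
Wall reaction R = σ·A = -31.15·754.8 = -23510 N = -23.51 kN.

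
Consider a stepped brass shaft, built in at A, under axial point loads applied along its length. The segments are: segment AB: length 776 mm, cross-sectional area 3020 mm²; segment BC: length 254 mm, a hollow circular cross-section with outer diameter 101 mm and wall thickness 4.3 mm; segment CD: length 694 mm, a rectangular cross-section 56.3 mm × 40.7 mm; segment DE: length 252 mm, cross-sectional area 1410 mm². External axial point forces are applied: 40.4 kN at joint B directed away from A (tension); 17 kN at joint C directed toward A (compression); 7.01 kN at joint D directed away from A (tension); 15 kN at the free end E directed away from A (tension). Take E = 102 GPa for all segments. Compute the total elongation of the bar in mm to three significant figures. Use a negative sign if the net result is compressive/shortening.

0.216 mm

Internal axial forces (sectioning from the free end, tension +): N_DE = 15 kN, N_CD = 22.01 kN, N_BC = 5.01 kN, N_AB = 45.41 kN.
A_BC = 1306 mm².
A_CD = 2291 mm².
δ_AB = 45410·776/(3020·102000) = 0.1144 mm
δ_BC = 5010·254/(1306·102000) = 0.009551 mm
δ_CD = 22010·694/(2291·102000) = 0.06535 mm
δ_DE = 15000·252/(1410·102000) = 0.02628 mm
δ = Σδ_i = 0.2156 mm.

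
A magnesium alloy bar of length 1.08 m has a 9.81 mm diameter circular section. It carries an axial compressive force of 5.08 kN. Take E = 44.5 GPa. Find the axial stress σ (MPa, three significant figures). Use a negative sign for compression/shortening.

-67.2 MPa

A = 75.58 mm².
σ = N/A = -5080/75.58 = -67.21 MPa.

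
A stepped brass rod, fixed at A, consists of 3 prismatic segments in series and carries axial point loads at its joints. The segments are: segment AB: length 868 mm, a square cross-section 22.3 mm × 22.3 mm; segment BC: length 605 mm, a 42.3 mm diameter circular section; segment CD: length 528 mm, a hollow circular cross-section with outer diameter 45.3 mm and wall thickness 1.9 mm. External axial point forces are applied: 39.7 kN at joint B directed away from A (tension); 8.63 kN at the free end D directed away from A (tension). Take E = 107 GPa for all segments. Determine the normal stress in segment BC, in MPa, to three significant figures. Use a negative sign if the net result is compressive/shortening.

6.14 MPa

Internal axial forces (sectioning from the free end, tension +): N_CD = 8.63 kN, N_BC = 8.63 kN, N_AB = 48.33 kN.
A_BC = 1405 mm².
σ_BC = N_BC/A_BC = 8630/1405 = 6.141 MPa.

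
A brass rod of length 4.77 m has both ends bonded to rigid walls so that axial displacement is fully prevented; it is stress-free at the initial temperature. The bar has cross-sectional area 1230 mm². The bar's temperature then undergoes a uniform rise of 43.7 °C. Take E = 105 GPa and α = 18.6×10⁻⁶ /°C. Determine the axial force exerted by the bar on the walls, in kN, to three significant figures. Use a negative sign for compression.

-105 kN

Free thermal expansion αLΔT = 18.6e-6 · 4770 · 43.7 = 3.877 mm.
The walls impose strain ε = −(3.877)/4770 = -8.1282e-04; σ = Eε = 105000 · -8.1282e-04 = -85.35 MPa.
Wall reaction R = σ·A = -85.35·1230 = -105000 N = -105 kN.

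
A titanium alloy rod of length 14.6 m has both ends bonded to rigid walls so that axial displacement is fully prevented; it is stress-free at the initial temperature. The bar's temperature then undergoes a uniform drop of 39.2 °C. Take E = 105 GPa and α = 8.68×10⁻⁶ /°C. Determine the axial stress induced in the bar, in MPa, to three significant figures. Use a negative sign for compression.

35.7 MPa

Free thermal expansion αLΔT = 8.68e-6 · 14600 · -39.2 = -4.968 mm.
The walls impose strain ε = −(-4.968)/14600 = 3.4026e-04; σ = Eε = 105000 · 3.4026e-04 = 35.73 MPa.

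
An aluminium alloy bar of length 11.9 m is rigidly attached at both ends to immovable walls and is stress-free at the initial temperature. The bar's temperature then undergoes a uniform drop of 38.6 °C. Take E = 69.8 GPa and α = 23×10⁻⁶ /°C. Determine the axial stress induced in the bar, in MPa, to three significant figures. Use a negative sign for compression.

62.0 MPa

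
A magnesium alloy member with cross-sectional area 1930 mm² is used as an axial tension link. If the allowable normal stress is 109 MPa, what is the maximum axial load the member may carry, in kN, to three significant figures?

210 kN

P_max = σ_allow · A = 109 · 1930 = 210400 N = 210.4 kN.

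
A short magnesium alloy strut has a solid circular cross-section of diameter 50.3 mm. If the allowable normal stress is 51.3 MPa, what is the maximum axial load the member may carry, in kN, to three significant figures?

A = 1987 mm².
P_max = σ_allow · A = 51.3 · 1987 = 101900 N = 101.9 kN.

102 kN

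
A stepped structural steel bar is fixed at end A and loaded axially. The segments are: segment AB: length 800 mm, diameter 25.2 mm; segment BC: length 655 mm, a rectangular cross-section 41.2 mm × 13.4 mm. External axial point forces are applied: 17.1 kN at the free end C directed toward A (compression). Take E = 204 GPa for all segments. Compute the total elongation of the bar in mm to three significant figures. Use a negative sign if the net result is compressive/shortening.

-0.234 mm

Internal axial forces (sectioning from the free end, tension +): N_BC = -17.1 kN, N_AB = -17.1 kN.
A_AB = 498.8 mm².
A_BC = 552.1 mm².
δ_AB = -17100·800/(498.8·204000) = -0.1345 mm
δ_BC = -17100·655/(552.1·204000) = -0.09945 mm
δ = Σδ_i = -0.2339 mm.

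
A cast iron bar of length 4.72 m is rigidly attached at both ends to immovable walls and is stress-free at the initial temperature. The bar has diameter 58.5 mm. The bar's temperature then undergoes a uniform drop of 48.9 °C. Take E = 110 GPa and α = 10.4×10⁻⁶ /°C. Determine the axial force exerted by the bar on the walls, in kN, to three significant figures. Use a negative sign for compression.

Free thermal expansion αLΔT = 10.4e-6 · 4720 · -48.9 = -2.4 mm.
The walls impose strain ε = −(-2.4)/4720 = 5.0856e-04; σ = Eε = 110000 · 5.0856e-04 = 55.94 MPa.
Wall reaction R = σ·A = 55.94·2688 = 150400 N = 150.4 kN.

150 kN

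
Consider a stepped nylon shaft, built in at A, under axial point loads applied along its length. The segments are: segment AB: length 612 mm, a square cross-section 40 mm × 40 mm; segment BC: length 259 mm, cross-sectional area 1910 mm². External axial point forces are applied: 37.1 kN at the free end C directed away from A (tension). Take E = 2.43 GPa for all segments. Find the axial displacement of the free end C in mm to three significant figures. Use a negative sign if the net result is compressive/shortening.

7.91 mm

Internal axial forces (sectioning from the free end, tension +): N_BC = 37.1 kN, N_AB = 37.1 kN.
A_AB = 1600 mm².
δ_AB = 37100·612/(1600·2430) = 5.84 mm
δ_BC = 37100·259/(1910·2430) = 2.07 mm
δ = Σδ_i = 7.91 mm.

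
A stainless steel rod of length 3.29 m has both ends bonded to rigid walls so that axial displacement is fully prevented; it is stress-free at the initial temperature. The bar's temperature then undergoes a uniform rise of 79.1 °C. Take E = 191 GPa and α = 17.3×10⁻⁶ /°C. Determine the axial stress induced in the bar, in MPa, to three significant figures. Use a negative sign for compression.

Free thermal expansion αLΔT = 17.3e-6 · 3290 · 79.1 = 4.502 mm.
The walls impose strain ε = −(4.502)/3290 = -1.3684e-03; σ = Eε = 191000 · -1.3684e-03 = -261.4 MPa.

-261 MPa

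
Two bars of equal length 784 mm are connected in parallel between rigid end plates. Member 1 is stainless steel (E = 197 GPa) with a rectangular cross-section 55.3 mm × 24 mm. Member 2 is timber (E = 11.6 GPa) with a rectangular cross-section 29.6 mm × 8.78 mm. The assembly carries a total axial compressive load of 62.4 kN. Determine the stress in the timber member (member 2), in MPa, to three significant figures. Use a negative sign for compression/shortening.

-2.74 MPa

A_1 = 1327 mm².
A_2 = 259.9 mm².
Equal strain + equilibrium ⇒ each member carries load in proportion to AE: A₁E₁ = 261500000 N, A₂E₂ = 3015000 N, ΣAE = 264500000 N.
σ₂ = P·E₂/ΣAE = -62400·11600/264500000 = -2.737 MPa.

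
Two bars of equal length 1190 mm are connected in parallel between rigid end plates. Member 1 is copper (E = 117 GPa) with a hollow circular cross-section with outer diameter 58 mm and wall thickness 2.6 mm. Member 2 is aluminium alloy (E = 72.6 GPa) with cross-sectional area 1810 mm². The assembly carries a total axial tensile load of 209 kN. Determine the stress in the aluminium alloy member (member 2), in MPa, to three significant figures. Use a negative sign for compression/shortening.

82.3 MPa

A_1 = 452.5 mm².
Equal strain + equilibrium ⇒ each member carries load in proportion to AE: A₁E₁ = 52940000 N, A₂E₂ = 131400000 N, ΣAE = 184400000 N.
σ₂ = P·E₂/ΣAE = 209000·72600/184400000 = 82.31 MPa.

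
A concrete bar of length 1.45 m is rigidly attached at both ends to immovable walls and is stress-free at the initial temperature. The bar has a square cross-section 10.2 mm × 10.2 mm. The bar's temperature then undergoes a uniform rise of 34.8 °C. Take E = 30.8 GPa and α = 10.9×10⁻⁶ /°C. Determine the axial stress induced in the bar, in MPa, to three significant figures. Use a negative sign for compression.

-11.7 MPa

Free thermal expansion αLΔT = 10.9e-6 · 1450 · 34.8 = 0.55 mm.
The walls impose strain ε = −(0.55)/1450 = -3.7932e-04; σ = Eε = 30800 · -3.7932e-04 = -11.68 MPa.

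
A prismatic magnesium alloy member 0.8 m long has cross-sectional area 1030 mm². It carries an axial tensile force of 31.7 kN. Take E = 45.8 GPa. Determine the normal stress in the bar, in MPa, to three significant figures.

30.8 MPa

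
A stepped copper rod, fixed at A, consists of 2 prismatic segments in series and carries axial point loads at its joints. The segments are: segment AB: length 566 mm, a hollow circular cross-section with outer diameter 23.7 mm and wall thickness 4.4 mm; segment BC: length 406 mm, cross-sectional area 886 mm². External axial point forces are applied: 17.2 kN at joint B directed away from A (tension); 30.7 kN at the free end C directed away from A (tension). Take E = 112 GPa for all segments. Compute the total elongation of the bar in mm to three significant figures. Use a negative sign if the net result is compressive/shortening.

1.03 mm

Internal axial forces (sectioning from the free end, tension +): N_BC = 30.7 kN, N_AB = 47.9 kN.
A_AB = 266.8 mm².
δ_AB = 47900·566/(266.8·112000) = 0.9073 mm
δ_BC = 30700·406/(886·112000) = 0.1256 mm
δ = Σδ_i = 1.033 mm.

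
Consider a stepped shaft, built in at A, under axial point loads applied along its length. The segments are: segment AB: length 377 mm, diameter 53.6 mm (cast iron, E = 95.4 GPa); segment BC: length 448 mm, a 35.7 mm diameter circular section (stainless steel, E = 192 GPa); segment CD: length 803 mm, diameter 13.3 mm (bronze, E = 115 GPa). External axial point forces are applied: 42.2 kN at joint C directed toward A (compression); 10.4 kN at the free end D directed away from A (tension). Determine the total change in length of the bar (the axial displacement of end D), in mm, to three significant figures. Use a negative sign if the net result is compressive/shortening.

0.393 mm

Internal axial forces (sectioning from the free end, tension +): N_CD = 10.4 kN, N_BC = -31.8 kN, N_AB = -31.8 kN.
A_AB = 2256 mm².
A_BC = 1001 mm².
A_CD = 138.9 mm².
δ_AB = -31800·377/(2256·95400) = -0.05569 mm
δ_BC = -31800·448/(1001·192000) = -0.07413 mm
δ_CD = 10400·803/(138.9·115000) = 0.5227 mm
δ = Σδ_i = 0.3929 mm.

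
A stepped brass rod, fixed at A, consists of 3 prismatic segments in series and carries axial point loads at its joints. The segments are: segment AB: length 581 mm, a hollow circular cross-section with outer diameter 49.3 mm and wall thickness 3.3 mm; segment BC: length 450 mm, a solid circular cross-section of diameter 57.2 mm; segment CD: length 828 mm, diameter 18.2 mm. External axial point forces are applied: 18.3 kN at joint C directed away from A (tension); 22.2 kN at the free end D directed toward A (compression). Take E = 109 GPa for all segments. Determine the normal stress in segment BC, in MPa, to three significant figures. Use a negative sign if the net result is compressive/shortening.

-1.52 MPa

Internal axial forces (sectioning from the free end, tension +): N_CD = -22.2 kN, N_BC = -3.9 kN, N_AB = -3.9 kN.
A_BC = 2570 mm².
σ_BC = N_BC/A_BC = -3900/2570 = -1.518 MPa.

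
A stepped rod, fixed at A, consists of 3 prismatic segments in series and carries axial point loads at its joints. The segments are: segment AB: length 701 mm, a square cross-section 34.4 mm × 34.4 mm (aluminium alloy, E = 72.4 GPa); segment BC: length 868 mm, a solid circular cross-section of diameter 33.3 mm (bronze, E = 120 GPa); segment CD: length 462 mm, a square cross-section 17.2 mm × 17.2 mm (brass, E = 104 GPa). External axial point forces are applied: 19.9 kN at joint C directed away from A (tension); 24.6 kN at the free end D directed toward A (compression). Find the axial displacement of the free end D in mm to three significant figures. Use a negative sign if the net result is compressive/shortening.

Internal axial forces (sectioning from the free end, tension +): N_CD = -24.6 kN, N_BC = -4.7 kN, N_AB = -4.7 kN.
A_AB = 1183 mm².
A_BC = 870.9 mm².
A_CD = 295.8 mm².
δ_AB = -4700·701/(1183·72400) = -0.03846 mm
δ_BC = -4700·868/(870.9·120000) = -0.03904 mm
δ_CD = -24600·462/(295.8·104000) = -0.3694 mm
δ = Σδ_i = -0.4469 mm.

-0.447 mm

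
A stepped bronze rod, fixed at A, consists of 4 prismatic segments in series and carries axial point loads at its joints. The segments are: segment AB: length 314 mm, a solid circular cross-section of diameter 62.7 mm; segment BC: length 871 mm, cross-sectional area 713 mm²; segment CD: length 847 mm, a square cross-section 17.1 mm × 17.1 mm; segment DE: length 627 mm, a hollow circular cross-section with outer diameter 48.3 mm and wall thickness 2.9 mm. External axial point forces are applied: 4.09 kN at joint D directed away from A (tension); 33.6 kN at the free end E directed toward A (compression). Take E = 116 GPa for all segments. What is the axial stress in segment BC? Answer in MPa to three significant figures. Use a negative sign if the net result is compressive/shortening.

Internal axial forces (sectioning from the free end, tension +): N_DE = -33.6 kN, N_CD = -29.51 kN, N_BC = -29.51 kN, N_AB = -29.51 kN.
σ_BC = N_BC/A_BC = -29510/713 = -41.39 MPa.

-41.4 MPa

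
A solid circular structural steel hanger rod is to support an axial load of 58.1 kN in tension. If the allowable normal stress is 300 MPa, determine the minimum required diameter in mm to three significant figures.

Required area A ≥ P/σ_allow = 58100/300 = 193.7 mm².
For a solid circular section, d ≥ √(4A/π) = 15.7 mm.

15.7 mm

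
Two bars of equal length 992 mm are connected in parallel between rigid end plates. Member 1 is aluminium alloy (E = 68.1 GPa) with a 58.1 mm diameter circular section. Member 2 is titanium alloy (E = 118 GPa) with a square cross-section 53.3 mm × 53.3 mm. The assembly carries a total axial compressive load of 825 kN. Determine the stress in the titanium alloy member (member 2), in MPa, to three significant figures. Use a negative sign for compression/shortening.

A_1 = 2651 mm².
A_2 = 2841 mm².
Equal strain + equilibrium ⇒ each member carries load in proportion to AE: A₁E₁ = 180500000 N, A₂E₂ = 335200000 N, ΣAE = 515800000 N.
σ₂ = P·E₂/ΣAE = -825000·118000/515800000 = -188.7 MPa.

-189 MPa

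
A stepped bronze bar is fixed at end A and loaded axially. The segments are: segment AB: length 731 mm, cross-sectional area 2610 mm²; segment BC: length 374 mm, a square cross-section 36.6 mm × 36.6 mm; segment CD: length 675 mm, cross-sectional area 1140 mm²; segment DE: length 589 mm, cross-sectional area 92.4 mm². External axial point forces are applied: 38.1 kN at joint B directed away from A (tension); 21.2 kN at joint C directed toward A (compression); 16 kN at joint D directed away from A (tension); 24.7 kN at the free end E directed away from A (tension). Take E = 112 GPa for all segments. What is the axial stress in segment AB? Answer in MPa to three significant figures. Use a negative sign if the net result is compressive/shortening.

22.1 MPa

Internal axial forces (sectioning from the free end, tension +): N_DE = 24.7 kN, N_CD = 40.7 kN, N_BC = 19.5 kN, N_AB = 57.6 kN.
σ_AB = N_AB/A_AB = 57600/2610 = 22.07 MPa.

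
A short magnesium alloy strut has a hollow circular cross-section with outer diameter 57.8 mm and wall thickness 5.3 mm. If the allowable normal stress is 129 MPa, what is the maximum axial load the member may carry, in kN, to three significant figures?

A = 874.1 mm².
P_max = σ_allow · A = 129 · 874.1 = 112800 N = 112.8 kN.

113 kN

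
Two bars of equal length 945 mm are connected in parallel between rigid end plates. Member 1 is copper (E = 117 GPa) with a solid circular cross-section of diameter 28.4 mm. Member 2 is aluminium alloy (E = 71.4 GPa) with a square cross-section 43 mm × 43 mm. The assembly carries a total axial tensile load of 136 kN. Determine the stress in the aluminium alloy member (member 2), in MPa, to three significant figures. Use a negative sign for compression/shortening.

47.1 MPa

A_1 = 633.5 mm².
A_2 = 1849 mm².
Equal strain + equilibrium ⇒ each member carries load in proportion to AE: A₁E₁ = 74120000 N, A₂E₂ = 132000000 N, ΣAE = 206100000 N.
σ₂ = P·E₂/ΣAE = 136000·71400/206100000 = 47.11 MPa.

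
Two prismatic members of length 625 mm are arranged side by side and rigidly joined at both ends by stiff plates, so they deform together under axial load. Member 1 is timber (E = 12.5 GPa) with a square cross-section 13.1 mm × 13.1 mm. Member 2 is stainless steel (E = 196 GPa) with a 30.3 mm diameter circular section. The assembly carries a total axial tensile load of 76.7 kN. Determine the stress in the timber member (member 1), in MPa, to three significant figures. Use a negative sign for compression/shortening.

6.68 MPa

A_1 = 171.6 mm².
A_2 = 721.1 mm².
Equal strain + equilibrium ⇒ each member carries load in proportion to AE: A₁E₁ = 2145000 N, A₂E₂ = 141300000 N, ΣAE = 143500000 N.
σ₁ = P·E₁/ΣAE = 76700·12500/143500000 = 6.682 MPa.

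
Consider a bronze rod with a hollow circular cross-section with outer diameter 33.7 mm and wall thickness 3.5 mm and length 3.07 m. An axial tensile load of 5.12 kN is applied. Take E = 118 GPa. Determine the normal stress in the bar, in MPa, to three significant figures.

A = 332.1 mm².
σ = N/A = 5120/332.1 = 15.42 MPa.

15.4 MPa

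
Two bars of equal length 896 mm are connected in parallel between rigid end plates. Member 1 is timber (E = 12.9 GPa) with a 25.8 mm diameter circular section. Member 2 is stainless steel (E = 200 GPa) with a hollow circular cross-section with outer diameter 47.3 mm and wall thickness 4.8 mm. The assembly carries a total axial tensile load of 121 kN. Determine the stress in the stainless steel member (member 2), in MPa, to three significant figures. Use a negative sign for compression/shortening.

179 MPa

A_1 = 522.8 mm².
A_2 = 640.9 mm².
Equal strain + equilibrium ⇒ each member carries load in proportion to AE: A₁E₁ = 6744000 N, A₂E₂ = 128200000 N, ΣAE = 134900000 N.
σ₂ = P·E₂/ΣAE = 121000·200000/134900000 = 179.4 MPa.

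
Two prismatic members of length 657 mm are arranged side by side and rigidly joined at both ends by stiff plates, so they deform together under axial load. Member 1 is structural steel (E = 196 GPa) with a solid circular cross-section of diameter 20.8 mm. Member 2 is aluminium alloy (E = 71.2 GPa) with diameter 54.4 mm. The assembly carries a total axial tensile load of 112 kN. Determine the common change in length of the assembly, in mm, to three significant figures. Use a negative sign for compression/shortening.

0.317 mm

A_1 = 339.8 mm².
A_2 = 2324 mm².
Equal strain + equilibrium ⇒ each member carries load in proportion to AE: A₁E₁ = 66600000 N, A₂E₂ = 165500000 N, ΣAE = 232100000 N.
δ = PL/ΣAE = 112000·657/232100000 = 0.3171 mm.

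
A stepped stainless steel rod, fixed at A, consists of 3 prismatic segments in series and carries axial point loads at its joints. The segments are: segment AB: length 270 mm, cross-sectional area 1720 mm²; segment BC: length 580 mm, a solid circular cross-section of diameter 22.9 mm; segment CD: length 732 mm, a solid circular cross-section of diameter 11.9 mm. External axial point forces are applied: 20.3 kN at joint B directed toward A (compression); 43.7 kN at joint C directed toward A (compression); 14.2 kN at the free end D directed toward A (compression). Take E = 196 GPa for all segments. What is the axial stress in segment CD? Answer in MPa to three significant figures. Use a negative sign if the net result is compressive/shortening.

Internal axial forces (sectioning from the free end, tension +): N_CD = -14.2 kN, N_BC = -57.9 kN, N_AB = -78.2 kN.
A_CD = 111.2 mm².
σ_CD = N_CD/A_CD = -14200/111.2 = -127.7 MPa.

-128 MPa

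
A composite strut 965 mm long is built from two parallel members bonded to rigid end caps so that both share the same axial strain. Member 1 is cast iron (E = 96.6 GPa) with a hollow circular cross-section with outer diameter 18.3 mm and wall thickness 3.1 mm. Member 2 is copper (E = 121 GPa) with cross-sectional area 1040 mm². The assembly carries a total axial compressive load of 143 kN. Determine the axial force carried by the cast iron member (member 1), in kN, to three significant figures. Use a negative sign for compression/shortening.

A_1 = 148 mm².
Equal strain + equilibrium ⇒ each member carries load in proportion to AE: A₁E₁ = 14300000 N, A₂E₂ = 125800000 N, ΣAE = 140100000 N.
F₁ = P·A₁E₁/ΣAE = -143000·14300000/140100000 = -14590 N.

-14.6 kN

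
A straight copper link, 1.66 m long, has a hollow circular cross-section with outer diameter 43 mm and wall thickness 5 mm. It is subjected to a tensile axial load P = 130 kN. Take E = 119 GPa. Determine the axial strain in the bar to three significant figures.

0.00183

A = 596.9 mm².
σ = N/A = 217.8 MPa; ε = σ/E = 217.8/119000 = 1.830e-03.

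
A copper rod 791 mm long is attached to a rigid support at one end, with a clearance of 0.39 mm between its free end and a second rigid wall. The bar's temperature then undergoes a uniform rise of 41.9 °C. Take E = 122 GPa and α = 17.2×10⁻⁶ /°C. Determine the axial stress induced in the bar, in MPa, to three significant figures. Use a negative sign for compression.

-27.8 MPa

Free thermal expansion αLΔT = 17.2e-6 · 791 · 41.9 = 0.5701 mm.
The walls engage after the gap closes; constrained expansion = 0.5701 − 0.39 = 0.1801 mm.
The walls impose strain ε = −(0.1801)/791 = -2.2763e-04; σ = Eε = 122000 · -2.2763e-04 = -27.77 MPa.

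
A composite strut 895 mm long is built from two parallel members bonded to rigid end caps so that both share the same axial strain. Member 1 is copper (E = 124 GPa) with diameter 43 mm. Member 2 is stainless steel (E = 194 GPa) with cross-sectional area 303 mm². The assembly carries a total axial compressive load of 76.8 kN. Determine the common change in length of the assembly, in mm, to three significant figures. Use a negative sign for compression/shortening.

A_1 = 1452 mm².
Equal strain + equilibrium ⇒ each member carries load in proportion to AE: A₁E₁ = 180100000 N, A₂E₂ = 58780000 N, ΣAE = 238900000 N.
δ = PL/ΣAE = -76800·895/238900000 = -0.2878 mm.

-0.288 mm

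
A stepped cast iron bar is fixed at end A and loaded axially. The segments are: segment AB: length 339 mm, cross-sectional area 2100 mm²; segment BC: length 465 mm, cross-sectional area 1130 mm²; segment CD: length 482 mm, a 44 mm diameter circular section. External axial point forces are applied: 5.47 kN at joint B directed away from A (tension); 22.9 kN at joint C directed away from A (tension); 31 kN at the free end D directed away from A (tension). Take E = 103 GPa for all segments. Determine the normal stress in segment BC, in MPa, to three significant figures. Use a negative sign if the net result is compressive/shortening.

Internal axial forces (sectioning from the free end, tension +): N_CD = 31 kN, N_BC = 53.9 kN, N_AB = 59.37 kN.
σ_BC = N_BC/A_BC = 53900/1130 = 47.7 MPa.

47.7 MPa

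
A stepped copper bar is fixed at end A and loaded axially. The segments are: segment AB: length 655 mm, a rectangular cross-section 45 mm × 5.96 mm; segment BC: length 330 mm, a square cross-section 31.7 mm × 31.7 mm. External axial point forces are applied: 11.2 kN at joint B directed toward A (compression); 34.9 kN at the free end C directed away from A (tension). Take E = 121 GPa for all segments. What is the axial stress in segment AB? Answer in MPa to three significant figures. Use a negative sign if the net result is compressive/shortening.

Internal axial forces (sectioning from the free end, tension +): N_BC = 34.9 kN, N_AB = 23.7 kN.
A_AB = 268.2 mm².
σ_AB = N_AB/A_AB = 23700/268.2 = 88.37 MPa.

88.4 MPa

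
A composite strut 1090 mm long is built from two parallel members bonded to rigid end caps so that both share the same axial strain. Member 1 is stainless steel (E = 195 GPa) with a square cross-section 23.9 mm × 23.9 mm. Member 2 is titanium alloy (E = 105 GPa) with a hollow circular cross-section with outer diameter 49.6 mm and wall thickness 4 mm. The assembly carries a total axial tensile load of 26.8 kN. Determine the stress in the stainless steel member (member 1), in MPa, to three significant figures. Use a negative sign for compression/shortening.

30.5 MPa

A_1 = 571.2 mm².
A_2 = 573 mm².
Equal strain + equilibrium ⇒ each member carries load in proportion to AE: A₁E₁ = 111400000 N, A₂E₂ = 60170000 N, ΣAE = 171600000 N.
σ₁ = P·E₁/ΣAE = 26800·195000/171600000 = 30.46 MPa.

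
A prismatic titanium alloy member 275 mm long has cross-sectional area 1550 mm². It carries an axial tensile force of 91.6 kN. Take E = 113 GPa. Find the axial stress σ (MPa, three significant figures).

σ = N/A = 91600/1550 = 59.1 MPa.

59.1 MPa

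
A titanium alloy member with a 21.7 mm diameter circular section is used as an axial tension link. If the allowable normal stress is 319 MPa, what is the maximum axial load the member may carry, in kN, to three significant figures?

118 kN

A = 369.8 mm².
P_max = σ_allow · A = 319 · 369.8 = 118000 N = 118 kN.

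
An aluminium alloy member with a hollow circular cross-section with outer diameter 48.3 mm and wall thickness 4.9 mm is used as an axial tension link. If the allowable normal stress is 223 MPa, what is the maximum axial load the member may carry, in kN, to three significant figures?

A = 668.1 mm².
P_max = σ_allow · A = 223 · 668.1 = 149000 N = 149 kN.

149 kN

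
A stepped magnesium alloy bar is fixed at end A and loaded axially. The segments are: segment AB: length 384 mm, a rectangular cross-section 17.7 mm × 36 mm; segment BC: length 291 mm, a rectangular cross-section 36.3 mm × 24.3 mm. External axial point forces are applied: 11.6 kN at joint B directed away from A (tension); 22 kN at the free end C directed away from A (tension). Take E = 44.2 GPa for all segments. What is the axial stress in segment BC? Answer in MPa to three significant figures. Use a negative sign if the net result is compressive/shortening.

Internal axial forces (sectioning from the free end, tension +): N_BC = 22 kN, N_AB = 33.6 kN.
A_BC = 882.1 mm².
σ_BC = N_BC/A_BC = 22000/882.1 = 24.94 MPa.

24.9 MPa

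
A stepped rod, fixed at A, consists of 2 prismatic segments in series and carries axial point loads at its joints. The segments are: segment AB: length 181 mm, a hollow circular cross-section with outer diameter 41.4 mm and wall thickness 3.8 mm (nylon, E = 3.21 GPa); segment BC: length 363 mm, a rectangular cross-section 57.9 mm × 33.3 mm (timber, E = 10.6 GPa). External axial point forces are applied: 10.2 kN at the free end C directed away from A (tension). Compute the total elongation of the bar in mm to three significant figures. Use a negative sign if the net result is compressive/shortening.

Internal axial forces (sectioning from the free end, tension +): N_BC = 10.2 kN, N_AB = 10.2 kN.
A_AB = 448.9 mm².
A_BC = 1928 mm².
δ_AB = 10200·181/(448.9·3210) = 1.281 mm
δ_BC = 10200·363/(1928·10600) = 0.1812 mm
δ = Σδ_i = 1.462 mm.

1.46 mm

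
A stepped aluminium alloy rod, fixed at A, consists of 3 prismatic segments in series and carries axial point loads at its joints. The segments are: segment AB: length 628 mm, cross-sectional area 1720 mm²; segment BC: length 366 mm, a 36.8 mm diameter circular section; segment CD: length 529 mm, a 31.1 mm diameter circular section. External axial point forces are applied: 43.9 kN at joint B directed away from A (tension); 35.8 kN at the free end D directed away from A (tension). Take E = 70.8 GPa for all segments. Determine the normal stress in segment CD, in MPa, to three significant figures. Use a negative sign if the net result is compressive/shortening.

Internal axial forces (sectioning from the free end, tension +): N_CD = 35.8 kN, N_BC = 35.8 kN, N_AB = 79.7 kN.
A_CD = 759.6 mm².
σ_CD = N_CD/A_CD = 35800/759.6 = 47.13 MPa.

47.1 MPa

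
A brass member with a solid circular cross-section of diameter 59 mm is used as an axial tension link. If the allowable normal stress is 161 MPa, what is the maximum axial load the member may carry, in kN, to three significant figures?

A = 2734 mm².
P_max = σ_allow · A = 161 · 2734 = 440200 N = 440.2 kN.

440 kN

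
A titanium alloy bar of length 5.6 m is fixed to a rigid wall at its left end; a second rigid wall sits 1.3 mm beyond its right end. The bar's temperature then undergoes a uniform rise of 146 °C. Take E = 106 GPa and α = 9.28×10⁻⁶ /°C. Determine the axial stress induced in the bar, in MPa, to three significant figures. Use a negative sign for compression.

-119 MPa

Free thermal expansion αLΔT = 9.28e-6 · 5600 · 146 = 7.587 mm.
The walls engage after the gap closes; constrained expansion = 7.587 − 1.3 = 6.287 mm.
The walls impose strain ε = −(6.287)/5600 = -1.1227e-03; σ = Eε = 106000 · -1.1227e-03 = -119 MPa.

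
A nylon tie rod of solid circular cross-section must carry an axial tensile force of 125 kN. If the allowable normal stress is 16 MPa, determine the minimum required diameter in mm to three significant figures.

99.7 mm

Required area A ≥ P/σ_allow = 125000/16 = 7812 mm².
For a solid circular section, d ≥ √(4A/π) = 99.74 mm.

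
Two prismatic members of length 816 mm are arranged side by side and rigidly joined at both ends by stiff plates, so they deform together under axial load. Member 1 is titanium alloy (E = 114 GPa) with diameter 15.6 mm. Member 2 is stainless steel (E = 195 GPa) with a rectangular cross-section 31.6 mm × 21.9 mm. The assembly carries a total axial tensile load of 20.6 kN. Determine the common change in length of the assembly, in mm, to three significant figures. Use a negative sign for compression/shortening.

0.107 mm

A_1 = 191.1 mm².
A_2 = 692 mm².
Equal strain + equilibrium ⇒ each member carries load in proportion to AE: A₁E₁ = 21790000 N, A₂E₂ = 134900000 N, ΣAE = 156700000 N.
δ = PL/ΣAE = 20600·816/156700000 = 0.1072 mm.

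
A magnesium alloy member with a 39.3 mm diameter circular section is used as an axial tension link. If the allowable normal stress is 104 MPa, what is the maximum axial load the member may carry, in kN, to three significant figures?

126 kN

A = 1213 mm².
P_max = σ_allow · A = 104 · 1213 = 126200 N = 126.2 kN.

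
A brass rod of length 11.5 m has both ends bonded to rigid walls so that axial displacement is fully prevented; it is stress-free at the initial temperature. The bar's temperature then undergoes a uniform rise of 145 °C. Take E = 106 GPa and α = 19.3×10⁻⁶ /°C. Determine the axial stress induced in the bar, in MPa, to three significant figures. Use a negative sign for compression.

Free thermal expansion αLΔT = 19.3e-6 · 11500 · 145 = 32.18 mm.
The walls impose strain ε = −(32.18)/11500 = -2.7985e-03; σ = Eε = 106000 · -2.7985e-03 = -296.6 MPa.

-297 MPa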